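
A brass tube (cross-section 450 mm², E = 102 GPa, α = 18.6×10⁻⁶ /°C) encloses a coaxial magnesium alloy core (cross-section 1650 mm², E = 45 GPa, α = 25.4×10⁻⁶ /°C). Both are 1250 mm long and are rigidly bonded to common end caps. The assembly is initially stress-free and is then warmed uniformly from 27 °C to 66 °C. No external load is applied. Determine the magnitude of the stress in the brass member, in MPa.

Equilibrium of a rigid end plate with no external load gives equal and opposite internal forces ±P in the two members. Since α_{magnesium alloy} > α_{brass}, heating drives the magnesium alloy into compression and the brass into tension.
Compatibility of the two members (thermal + elastic change equal): (α₁ − α₂)ΔT = P·[1/(A₁E₁) + 1/(A₂E₂)].
|α₁ − α₂|·ΔT = 6.8×10⁻⁶ × 39 = 0.0002652.
1/(A₁E₁) + 1/(A₂E₂) = 1/(450×102×10³) + 1/(1650×45×10³) = 3.525×10⁻⁸ N⁻¹.
So P = 0.0002652 / 3.525×10⁻⁸ = 7.522 kN.
σ_{brass} = P/A₁ = 7522/450 = 16.72 MPa, tensile.

σ ≈ 16.7 MPa (tensile)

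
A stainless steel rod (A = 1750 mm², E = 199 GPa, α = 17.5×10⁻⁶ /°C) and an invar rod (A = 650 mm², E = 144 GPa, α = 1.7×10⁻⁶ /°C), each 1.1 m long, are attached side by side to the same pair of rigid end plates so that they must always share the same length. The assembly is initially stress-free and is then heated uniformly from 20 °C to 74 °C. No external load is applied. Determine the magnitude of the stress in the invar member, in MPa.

σ ≈ 96.8 MPa (tensile)

Both members must finish at the same length. With the larger α, the stainless steel tends to over-expand; the plates restrain it, putting the stainless steel in compression and the invar in tension. With no external load the two internal forces are equal and opposite, magnitude P.
Setting the final lengths equal and cancelling L: (α₁ − α₂)ΔT = P/(A₁E₁) + P/(A₂E₂).
|α₁ − α₂|·ΔT = 15.8×10⁻⁶ × 54 = 0.0008532.
1/(A₁E₁) + 1/(A₂E₂) = 1/(1750×199×10³) + 1/(650×144×10³) = 1.356×10⁻⁸ N⁻¹.
So P = 0.0008532 / 1.356×10⁻⁸ = 62.94 kN.
σ_{invar} = P/A₂ = 62940/650 = 96.83 MPa, tensile.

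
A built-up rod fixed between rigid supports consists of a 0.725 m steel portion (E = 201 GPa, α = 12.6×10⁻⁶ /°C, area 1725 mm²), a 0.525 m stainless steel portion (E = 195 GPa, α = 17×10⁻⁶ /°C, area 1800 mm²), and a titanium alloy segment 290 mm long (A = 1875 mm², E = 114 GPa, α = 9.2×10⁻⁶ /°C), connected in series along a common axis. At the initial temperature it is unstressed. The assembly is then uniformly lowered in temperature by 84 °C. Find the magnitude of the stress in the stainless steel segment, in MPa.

σ ≈ 196 MPa (tensile)

If the supports were absent, the total length change would be Σ αᵢΔT Lᵢ = 12.6×10⁻⁶×84×725 + 17×10⁻⁶×84×525 + 9.2×10⁻⁶×84×290 = 1.741 mm.
The walls prevent any net length change, so an axial force P (same in every segment) develops. Compatibility: P · Σ Lᵢ/(AᵢEᵢ) = δ_free.
The series flexibility is Σ Lᵢ/(AᵢEᵢ) = 725/(1725×201×10³) + 525/(1800×195×10³) + 290/(1875×114×10³) = 4.943×10⁻⁶ mm/N.
P = 1.741 / 4.943×10⁻⁶ = 352200 N = 352.2 kN, tensile.
σ_{stainless steel} = P / A = 352200 / 1800 = 195.7 MPa.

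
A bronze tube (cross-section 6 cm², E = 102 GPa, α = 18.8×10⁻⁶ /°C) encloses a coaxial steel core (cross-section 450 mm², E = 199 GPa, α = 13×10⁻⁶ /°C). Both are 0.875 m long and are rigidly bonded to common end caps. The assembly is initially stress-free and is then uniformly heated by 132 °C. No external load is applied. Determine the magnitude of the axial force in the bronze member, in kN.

P ≈ 27.8 kN (compressive in the bronze)

Both members must finish at the same length. With the larger α, the bronze tends to over-expand; the plates restrain it, putting the bronze in compression and the steel in tension. With no external load the two internal forces are equal and opposite, magnitude P.
Setting the final lengths equal and cancelling L: (α₁ − α₂)ΔT = P/(A₁E₁) + P/(A₂E₂).
|α₁ − α₂|·ΔT = 5.8×10⁻⁶ × 132 = 0.0007656.
1/(A₁E₁) + 1/(A₂E₂) = 1/(600×102×10³) + 1/(450×199×10³) = 2.751×10⁻⁸ N⁻¹.
So P = 0.0007656 / 2.751×10⁻⁸ = 27.83 kN.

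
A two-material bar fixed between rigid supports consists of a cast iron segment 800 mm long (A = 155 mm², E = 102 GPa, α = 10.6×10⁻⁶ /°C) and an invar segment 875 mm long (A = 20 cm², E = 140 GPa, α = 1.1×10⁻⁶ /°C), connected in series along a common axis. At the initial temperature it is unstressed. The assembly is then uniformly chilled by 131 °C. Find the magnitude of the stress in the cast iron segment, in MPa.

Free thermal contraction of the whole bar: Σ αᵢΔT Lᵢ = 10.6×10⁻⁶×131×800 + 1.1×10⁻⁶×131×875 = 1.237 mm.
The rigid supports impose zero overall length change; the single axial force P common to all segments must satisfy P Σ Lᵢ/(AᵢEᵢ) = δ_free.
Σ Lᵢ/(AᵢEᵢ) = 800/(155×102×10³) + 875/(2000×140×10³) = 5.373×10⁻⁵ mm/N.
So P = 1.237 / 5.373×10⁻⁵ = 23.02 kN, tensile.
σ_{cast iron} = P / A = 23020 / 155 = 148.5 MPa.

σ ≈ 149 MPa (tensile)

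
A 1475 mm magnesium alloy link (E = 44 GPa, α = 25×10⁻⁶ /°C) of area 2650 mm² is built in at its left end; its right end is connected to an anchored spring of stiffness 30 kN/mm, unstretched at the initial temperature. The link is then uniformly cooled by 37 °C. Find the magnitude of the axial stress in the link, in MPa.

The unrestrained thermal change is αΔT L = 25×10⁻⁶ × 37 × 1475 = 1.364 mm.
With a force P in the spring, the elastic change of the link is PL/(AE) and that of the spring is P/k; compatibility requires their sum to equal δ_free.
P [ L/(AE) + 1/k ] = δ_free → P [ 1475/(2650×44×10³) + 1/(30×10³) ] = 1.364.
P = 1.364 / 4.598×10⁻⁵ = 29670 N.
σ = P/A = 29670/2650 = 11.2 MPa.

σ ≈ 11.2 MPa (tensile)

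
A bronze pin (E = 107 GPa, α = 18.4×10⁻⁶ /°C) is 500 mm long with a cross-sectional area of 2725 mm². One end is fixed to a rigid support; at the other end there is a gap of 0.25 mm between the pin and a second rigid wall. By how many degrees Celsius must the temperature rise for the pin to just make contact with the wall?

ΔT ≈ 27.2 °C

The gap closes when αΔT L = 0.25 mm, since the pin is still unstressed at that instant.
So ΔT = g/(αL) = 0.25/(18.4×10⁻⁶ × 500) = 27.17 °C.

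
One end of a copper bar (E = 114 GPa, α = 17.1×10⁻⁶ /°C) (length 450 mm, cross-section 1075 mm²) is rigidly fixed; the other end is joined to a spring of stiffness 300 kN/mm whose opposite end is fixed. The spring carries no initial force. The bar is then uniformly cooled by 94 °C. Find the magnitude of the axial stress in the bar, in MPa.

Free thermal contraction: δ_free = αΔT L = 17.1×10⁻⁶ × 94 × 450 = 0.7233 mm.
With a force P in the spring, the elastic change of the bar is PL/(AE) and that of the spring is P/k; compatibility requires their sum to equal δ_free.
P [ L/(AE) + 1/k ] = δ_free → P [ 450/(1075×114×10³) + 1/(300×10³) ] = 0.7233.
P = 0.7233 / 7.005×10⁻⁶ = 103300 N.
σ = P/A = 103300/1075 = 96.05 MPa.

σ ≈ 96.1 MPa (tensile)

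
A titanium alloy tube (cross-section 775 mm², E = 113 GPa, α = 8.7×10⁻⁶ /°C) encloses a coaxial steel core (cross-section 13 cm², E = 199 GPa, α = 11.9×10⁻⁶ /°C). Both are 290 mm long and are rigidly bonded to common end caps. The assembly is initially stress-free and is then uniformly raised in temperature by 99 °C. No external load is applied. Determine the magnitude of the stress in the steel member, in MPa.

Equilibrium of a rigid end plate with no external load gives equal and opposite internal forces ±P in the two members. Since α_{steel} > α_{titanium alloy}, heating drives the steel into compression and the titanium alloy into tension.
Equating the net (thermal + elastic) strains gives |α₁ − α₂|·ΔT = P·[1/(A₁E₁) + 1/(A₂E₂)].
|α₁ − α₂|·ΔT = 3.2×10⁻⁶ × 99 = 0.0003168.
1/(A₁E₁) + 1/(A₂E₂) = 1/(775×113×10³) + 1/(1300×199×10³) = 1.528×10⁻⁸ N⁻¹.
P = 0.0003168 / 1.528×10⁻⁸ = 20730 N = 20.73 kN.
σ_{steel} = P/A₂ = 20730/1300 = 15.94 MPa, compressive.

σ ≈ 15.9 MPa (compressive)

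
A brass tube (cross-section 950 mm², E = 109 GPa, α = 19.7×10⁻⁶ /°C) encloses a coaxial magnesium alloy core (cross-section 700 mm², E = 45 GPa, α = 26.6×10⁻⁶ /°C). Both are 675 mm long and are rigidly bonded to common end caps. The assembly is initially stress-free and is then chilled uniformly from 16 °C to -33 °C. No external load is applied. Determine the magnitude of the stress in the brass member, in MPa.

The magnesium alloy has the larger α, so on cooling it would change length more than the brass if both were free. The rigid plates force a common final length, so the magnesium alloy is put into tension and the brass into compression, with equal and opposite forces P (no external load).
Equating the net (thermal + elastic) strains gives |α₁ − α₂|·ΔT = P·[1/(A₁E₁) + 1/(A₂E₂)].
|α₁ − α₂|·ΔT = 6.9×10⁻⁶ × 49 = 0.0003381.
1/(A₁E₁) + 1/(A₂E₂) = 1/(950×109×10³) + 1/(700×45×10³) = 4.14×10⁻⁸ N⁻¹.
So P = 0.0003381 / 4.14×10⁻⁸ = 8.166 kN.
σ_{brass} = P/A₁ = 8166/950 = 8.596 MPa, compressive.

σ ≈ 8.6 MPa (compressive)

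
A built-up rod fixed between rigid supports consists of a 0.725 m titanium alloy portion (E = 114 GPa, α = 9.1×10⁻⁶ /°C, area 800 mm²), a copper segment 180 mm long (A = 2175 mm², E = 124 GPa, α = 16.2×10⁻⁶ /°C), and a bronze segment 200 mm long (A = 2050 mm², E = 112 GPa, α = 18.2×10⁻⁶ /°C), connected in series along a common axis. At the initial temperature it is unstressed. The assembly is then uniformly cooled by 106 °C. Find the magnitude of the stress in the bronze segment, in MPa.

If the supports were absent, the total length change would be Σ αᵢΔT Lᵢ = 9.1×10⁻⁶×106×725 + 16.2×10⁻⁶×106×180 + 18.2×10⁻⁶×106×200 = 1.394 mm.
The walls prevent any net length change, so an axial force P (same in every segment) develops. Compatibility: P · Σ Lᵢ/(AᵢEᵢ) = δ_free.
Σ Lᵢ/(AᵢEᵢ) = 725/(800×114×10³) + 180/(2175×124×10³) + 200/(2050×112×10³) = 9.488×10⁻⁶ mm/N.
P = 1.394 / 9.488×10⁻⁶ = 147000 N = 147 kN, tensile.
σ_{bronze} = P / A = 147000 / 2050 = 71.68 MPa.

σ ≈ 71.7 MPa (tensile)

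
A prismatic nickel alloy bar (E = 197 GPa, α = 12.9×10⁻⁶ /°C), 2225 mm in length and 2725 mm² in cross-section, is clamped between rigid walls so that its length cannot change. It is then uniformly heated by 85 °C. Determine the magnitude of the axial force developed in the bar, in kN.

The ends cannot move, so σ = EαΔT = 197×10³ × 12.9×10⁻⁶ × 85 = 216 MPa.
Then P = σA = 216 × 2725 mm² = 588.6 kN, compressive.

P ≈ 589 kN (compressive)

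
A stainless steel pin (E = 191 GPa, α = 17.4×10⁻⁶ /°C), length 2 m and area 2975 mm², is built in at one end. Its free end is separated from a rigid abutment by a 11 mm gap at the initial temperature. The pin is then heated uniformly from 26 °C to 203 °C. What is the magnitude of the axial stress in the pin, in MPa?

Unrestrained expansion: δ_free = αΔT L = 17.4×10⁻⁶ × 177 × 2000 = 6.16 mm.
Since δ_free = 6.16 mm is less than the 11 mm gap, the pin never touches the wall. No axial force develops.

σ ≈ 0 MPa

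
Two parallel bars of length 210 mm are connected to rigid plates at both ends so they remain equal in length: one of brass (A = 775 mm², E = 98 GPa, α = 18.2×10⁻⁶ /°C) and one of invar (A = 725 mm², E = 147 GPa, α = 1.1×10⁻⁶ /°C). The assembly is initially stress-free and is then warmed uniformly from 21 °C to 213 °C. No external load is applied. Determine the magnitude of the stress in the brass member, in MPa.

The brass has the larger α, so on heating it would change length more than the invar if both were free. The rigid plates force a common final length, so the brass is put into compression and the invar into tension, with equal and opposite forces P (no external load).
Equating the net (thermal + elastic) strains gives |α₁ − α₂|·ΔT = P·[1/(A₁E₁) + 1/(A₂E₂)].
|α₁ − α₂|·ΔT = 17.1×10⁻⁶ × 192 = 0.003283.
1/(A₁E₁) + 1/(A₂E₂) = 1/(775×98×10³) + 1/(725×147×10³) = 2.255×10⁻⁸ N⁻¹.
So P = 0.003283 / 2.255×10⁻⁸ = 145.6 kN.
σ_{brass} = P/A₁ = 145600/775 = 187.9 MPa, compressive.

σ ≈ 188 MPa (compressive)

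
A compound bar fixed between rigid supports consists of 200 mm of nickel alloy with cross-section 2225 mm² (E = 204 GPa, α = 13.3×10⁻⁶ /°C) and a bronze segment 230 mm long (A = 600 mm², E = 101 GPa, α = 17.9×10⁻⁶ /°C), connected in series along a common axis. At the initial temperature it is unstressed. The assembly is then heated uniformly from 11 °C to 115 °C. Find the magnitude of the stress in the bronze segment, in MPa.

If the supports were absent, the total length change would be Σ αᵢΔT Lᵢ = 13.3×10⁻⁶×104×200 + 17.9×10⁻⁶×104×230 = 0.7048 mm.
Since the ends are fixed, an axial force P builds up, equal in every segment, with P · Σ Lᵢ/(AᵢEᵢ) = δ_free.
The series flexibility is Σ Lᵢ/(AᵢEᵢ) = 200/(2225×204×10³) + 230/(600×101×10³) = 4.236×10⁻⁶ mm/N.
Hence P = δ_free / Σ(L/AE) = 0.7048/4.236×10⁻⁶ = 166.4 kN (compressive).
σ_{bronze} = P / A = 166400 / 600 = 277.3 MPa.

σ ≈ 277 MPa (compressive)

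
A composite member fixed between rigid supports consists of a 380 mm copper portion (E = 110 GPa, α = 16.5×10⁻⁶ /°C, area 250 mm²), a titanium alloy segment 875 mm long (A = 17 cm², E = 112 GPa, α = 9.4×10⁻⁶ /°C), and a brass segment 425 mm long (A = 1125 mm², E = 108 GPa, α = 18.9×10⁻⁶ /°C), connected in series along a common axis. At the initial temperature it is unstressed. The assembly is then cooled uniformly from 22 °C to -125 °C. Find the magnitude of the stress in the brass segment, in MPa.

σ ≈ 134 MPa (tensile)

If the supports were absent, the total length change would be Σ αᵢΔT Lᵢ = 16.5×10⁻⁶×147×380 + 9.4×10⁻⁶×147×875 + 18.9×10⁻⁶×147×425 = 3.312 mm.
Since the ends are fixed, an axial force P builds up, equal in every segment, with P · Σ Lᵢ/(AᵢEᵢ) = δ_free.
Σ Lᵢ/(AᵢEᵢ) = 380/(250×110×10³) + 875/(1700×112×10³) + 425/(1125×108×10³) = 2.191×10⁻⁵ mm/N.
P = 3.312 / 2.191×10⁻⁵ = 151100 N = 151.1 kN, tensile.
σ_{brass} = P / A = 151100 / 1125 = 134.3 MPa.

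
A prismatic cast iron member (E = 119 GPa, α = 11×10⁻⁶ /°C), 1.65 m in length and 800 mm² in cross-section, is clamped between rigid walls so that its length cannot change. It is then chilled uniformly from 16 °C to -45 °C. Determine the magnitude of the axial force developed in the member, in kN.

P ≈ 63.9 kN (tensile)

The ends cannot move, so σ = EαΔT = 119×10³ × 11×10⁻⁶ × 61 = 79.85 MPa.
P = AEαΔT = 800 × 119×10³ × 11×10⁻⁶ × 61 = 63.88 kN (tensile).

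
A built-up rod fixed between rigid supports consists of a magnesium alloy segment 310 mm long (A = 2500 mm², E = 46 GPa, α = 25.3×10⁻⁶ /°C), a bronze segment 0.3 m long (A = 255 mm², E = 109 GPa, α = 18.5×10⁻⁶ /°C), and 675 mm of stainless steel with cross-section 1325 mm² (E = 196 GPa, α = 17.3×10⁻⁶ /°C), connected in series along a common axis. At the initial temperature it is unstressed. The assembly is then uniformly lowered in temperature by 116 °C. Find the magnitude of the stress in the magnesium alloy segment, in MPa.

Free thermal contraction of the whole bar: Σ αᵢΔT Lᵢ = 25.3×10⁻⁶×116×310 + 18.5×10⁻⁶×116×300 + 17.3×10⁻⁶×116×675 = 2.908 mm.
Since the ends are fixed, an axial force P builds up, equal in every segment, with P · Σ Lᵢ/(AᵢEᵢ) = δ_free.
Σ Lᵢ/(AᵢEᵢ) = 310/(2500×46×10³) + 300/(255×109×10³) + 675/(1325×196×10³) = 1.609×10⁻⁵ mm/N.
P = 2.908 / 1.609×10⁻⁵ = 180800 N = 180.8 kN, tensile.
σ_{magnesium alloy} = P / A = 180800 / 2500 = 72.31 MPa.

σ ≈ 72.3 MPa (tensile)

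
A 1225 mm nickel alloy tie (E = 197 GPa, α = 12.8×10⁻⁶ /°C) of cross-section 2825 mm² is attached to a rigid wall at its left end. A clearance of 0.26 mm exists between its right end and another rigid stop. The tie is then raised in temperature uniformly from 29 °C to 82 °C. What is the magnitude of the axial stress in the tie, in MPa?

σ ≈ 91.8 MPa (compressive)

Unrestrained expansion: δ_free = αΔT L = 12.8×10⁻⁶ × 53 × 1225 = 0.831 mm.
The gap closes (δ_free > 0.26 mm) and the wall then resists a further 0.831 − 0.26 = 0.571 mm of expansion.
That suppressed elongation corresponds to σ = E·Δ/L = 197×10³ × 0.571/1225 = 91.83 MPa.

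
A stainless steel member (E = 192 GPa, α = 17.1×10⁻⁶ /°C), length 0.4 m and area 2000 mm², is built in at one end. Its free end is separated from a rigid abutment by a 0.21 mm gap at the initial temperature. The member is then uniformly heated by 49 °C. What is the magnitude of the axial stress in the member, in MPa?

σ ≈ 60.1 MPa (compressive)

Free thermal elongation = αΔT L = 17.1×10⁻⁶ × 49 × 400 = 0.3352 mm.
After closing the 0.21 mm clearance, 0.3352 − 0.21 = 0.1252 mm of expansion remains to be suppressed by the wall.
That suppressed elongation corresponds to σ = E·Δ/L = 192×10³ × 0.1252/400 = 60.08 MPa.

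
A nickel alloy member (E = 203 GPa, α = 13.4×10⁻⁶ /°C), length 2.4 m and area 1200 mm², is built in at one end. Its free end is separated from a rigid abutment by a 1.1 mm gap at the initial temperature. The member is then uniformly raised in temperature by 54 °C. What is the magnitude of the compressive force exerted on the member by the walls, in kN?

P ≈ 64.6 kN

If the wall were absent the member would grow by αΔT L = 13.4×10⁻⁶ × 54 × 2400 = 1.737 mm.
This exceeds the 1.1 mm gap, so the wall pushes back. The portion of expansion that must be recovered elastically is δ_free − gap = 1.737 − 1.1 = 0.6366 mm.
So σ = E(δ_free − g)/L = 203×10³ × 0.6366/2400 = 53.85 MPa.
P = σA = 53.85 × 1200 = 64.62 kN.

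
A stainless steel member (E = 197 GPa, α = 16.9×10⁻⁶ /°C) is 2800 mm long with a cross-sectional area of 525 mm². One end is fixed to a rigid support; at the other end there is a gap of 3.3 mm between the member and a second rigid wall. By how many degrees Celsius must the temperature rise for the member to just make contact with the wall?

ΔT ≈ 69.7 °C

The gap closes when αΔT L = 3.3 mm, since the member is still unstressed at that instant.
So ΔT = g/(αL) = 3.3/(16.9×10⁻⁶ × 2800) = 69.74 °C.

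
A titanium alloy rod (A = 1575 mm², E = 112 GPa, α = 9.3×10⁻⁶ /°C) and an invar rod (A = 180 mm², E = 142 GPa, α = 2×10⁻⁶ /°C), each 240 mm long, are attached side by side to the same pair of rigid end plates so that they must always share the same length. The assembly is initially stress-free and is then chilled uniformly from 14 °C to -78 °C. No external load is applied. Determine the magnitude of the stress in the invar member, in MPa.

Equilibrium of a rigid end plate with no external load gives equal and opposite internal forces ±P in the two members. Since α_{titanium alloy} > α_{invar}, cooling drives the titanium alloy into tension and the invar into compression.
Equating the net (thermal + elastic) strains gives |α₁ − α₂|·ΔT = P·[1/(A₁E₁) + 1/(A₂E₂)].
|α₁ − α₂|·ΔT = 7.3×10⁻⁶ × 92 = 0.0006716.
1/(A₁E₁) + 1/(A₂E₂) = 1/(1575×112×10³) + 1/(180×142×10³) = 4.479×10⁻⁸ N⁻¹.
P = 0.0006716 / 4.479×10⁻⁸ = 14990 N = 14.99 kN.
σ_{invar} = P/A₂ = 14990/180 = 83.3 MPa, compressive.

σ ≈ 83.3 MPa (compressive)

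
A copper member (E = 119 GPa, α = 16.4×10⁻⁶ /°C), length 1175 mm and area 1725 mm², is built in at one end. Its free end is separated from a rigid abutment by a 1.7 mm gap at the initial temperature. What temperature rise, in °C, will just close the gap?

Contact occurs when the free expansion equals the gap: αΔT L = 1.7 mm.
So ΔT = g/(αL) = 1.7/(16.4×10⁻⁶ × 1175) = 88.22 °C.

ΔT ≈ 88.2 °C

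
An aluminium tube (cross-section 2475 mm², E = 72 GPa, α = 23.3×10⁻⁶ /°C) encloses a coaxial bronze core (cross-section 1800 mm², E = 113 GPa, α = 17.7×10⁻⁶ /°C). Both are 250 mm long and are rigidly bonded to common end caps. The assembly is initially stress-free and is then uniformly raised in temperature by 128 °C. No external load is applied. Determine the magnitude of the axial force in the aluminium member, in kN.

P ≈ 68.1 kN (compressive in the aluminium)

Equilibrium of a rigid end plate with no external load gives equal and opposite internal forces ±P in the two members. Since α_{aluminium} > α_{bronze}, heating drives the aluminium into compression and the bronze into tension.
Setting the final lengths equal and cancelling L: (α₁ − α₂)ΔT = P/(A₁E₁) + P/(A₂E₂).
|α₁ − α₂|·ΔT = 5.6×10⁻⁶ × 128 = 0.0007168.
1/(A₁E₁) + 1/(A₂E₂) = 1/(2475×72×10³) + 1/(1800×113×10³) = 1.053×10⁻⁸ N⁻¹.
So P = 0.0007168 / 1.053×10⁻⁸ = 68.08 kN.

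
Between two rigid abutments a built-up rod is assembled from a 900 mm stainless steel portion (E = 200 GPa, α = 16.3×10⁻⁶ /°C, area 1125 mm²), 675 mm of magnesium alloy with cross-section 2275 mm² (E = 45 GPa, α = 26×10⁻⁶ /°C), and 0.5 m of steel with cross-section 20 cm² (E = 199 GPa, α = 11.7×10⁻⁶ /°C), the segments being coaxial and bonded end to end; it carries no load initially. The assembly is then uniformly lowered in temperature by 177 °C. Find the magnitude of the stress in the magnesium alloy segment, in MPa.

With the walls removed the bar would change length by δ_free = Σ αᵢΔT Lᵢ = 16.3×10⁻⁶×177×900 + 26×10⁻⁶×177×675 + 11.7×10⁻⁶×177×500 = 6.738 mm.
The walls prevent any net length change, so an axial force P (same in every segment) develops. Compatibility: P · Σ Lᵢ/(AᵢEᵢ) = δ_free.
Σ Lᵢ/(AᵢEᵢ) = 900/(1125×200×10³) + 675/(2275×45×10³) + 500/(2000×199×10³) = 1.185×10⁻⁵ mm/N.
P = 6.738 / 1.185×10⁻⁵ = 568700 N = 568.7 kN, tensile.
σ_{magnesium alloy} = P / A = 568700 / 2275 = 250 MPa.

σ ≈ 250 MPa (tensile)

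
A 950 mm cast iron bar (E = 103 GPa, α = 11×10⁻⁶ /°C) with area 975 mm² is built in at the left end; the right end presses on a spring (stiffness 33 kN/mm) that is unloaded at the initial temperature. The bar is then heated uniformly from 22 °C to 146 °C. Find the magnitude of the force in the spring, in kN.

P ≈ 32.6 kN

If the spring were absent the bar would lengthen by αΔT L = 11×10⁻⁶ × 124 × 950 = 1.296 mm.
With a force P in the spring, the elastic change of the bar is PL/(AE) and that of the spring is P/k; compatibility requires their sum to equal δ_free.
P [ L/(AE) + 1/k ] = δ_free → P [ 950/(975×103×10³) + 1/(33×10³) ] = 1.296.
P = 1.296 / 3.976×10⁻⁵ = 32590 N.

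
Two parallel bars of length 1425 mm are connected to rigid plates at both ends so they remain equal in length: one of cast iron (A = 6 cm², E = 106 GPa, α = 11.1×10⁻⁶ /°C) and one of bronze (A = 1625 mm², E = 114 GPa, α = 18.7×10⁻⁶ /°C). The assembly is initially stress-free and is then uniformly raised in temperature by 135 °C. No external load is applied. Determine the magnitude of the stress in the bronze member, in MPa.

σ ≈ 29.9 MPa (compressive)

Both members must finish at the same length. With the larger α, the bronze tends to over-expand; the plates restrain it, putting the bronze in compression and the cast iron in tension. With no external load the two internal forces are equal and opposite, magnitude P.
Setting the final lengths equal and cancelling L: (α₁ − α₂)ΔT = P/(A₁E₁) + P/(A₂E₂).
|α₁ − α₂|·ΔT = 7.6×10⁻⁶ × 135 = 0.001026.
1/(A₁E₁) + 1/(A₂E₂) = 1/(600×106×10³) + 1/(1625×114×10³) = 2.112×10⁻⁸ N⁻¹.
P = 0.001026 / 2.112×10⁻⁸ = 48580 N = 48.58 kN.
σ_{bronze} = P/A₂ = 48580/1625 = 29.89 MPa, compressive.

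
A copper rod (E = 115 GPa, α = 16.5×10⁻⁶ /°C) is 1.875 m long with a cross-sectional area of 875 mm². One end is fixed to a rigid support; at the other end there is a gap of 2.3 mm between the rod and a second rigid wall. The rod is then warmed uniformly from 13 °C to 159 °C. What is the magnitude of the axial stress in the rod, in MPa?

σ ≈ 136 MPa (compressive)

Free thermal elongation = αΔT L = 16.5×10⁻⁶ × 146 × 1875 = 4.517 mm.
This exceeds the 2.3 mm gap, so the wall pushes back. The portion of expansion that must be recovered elastically is δ_free − gap = 4.517 − 2.3 = 2.217 mm.
That suppressed elongation corresponds to σ = E·Δ/L = 115×10³ × 2.217/1875 = 136 MPa.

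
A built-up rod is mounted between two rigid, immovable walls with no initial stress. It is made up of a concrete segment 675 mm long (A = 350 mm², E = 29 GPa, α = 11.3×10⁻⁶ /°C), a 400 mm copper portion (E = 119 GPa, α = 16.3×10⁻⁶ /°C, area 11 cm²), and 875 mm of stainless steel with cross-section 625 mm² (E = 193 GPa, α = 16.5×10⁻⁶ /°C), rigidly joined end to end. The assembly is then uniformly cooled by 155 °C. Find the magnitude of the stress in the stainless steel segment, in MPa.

Free thermal contraction of the whole bar: Σ αᵢΔT Lᵢ = 11.3×10⁻⁶×155×675 + 16.3×10⁻⁶×155×400 + 16.5×10⁻⁶×155×875 = 4.431 mm.
Since the ends are fixed, an axial force P builds up, equal in every segment, with P · Σ Lᵢ/(AᵢEᵢ) = δ_free.
The series flexibility is Σ Lᵢ/(AᵢEᵢ) = 675/(350×29×10³) + 400/(1100×119×10³) + 875/(625×193×10³) = 7.681×10⁻⁵ mm/N.
So P = 4.431 / 7.681×10⁻⁵ = 57.68 kN, tensile.
σ_{stainless steel} = P / A = 57680 / 625 = 92.29 MPa.

σ ≈ 92.3 MPa (tensile)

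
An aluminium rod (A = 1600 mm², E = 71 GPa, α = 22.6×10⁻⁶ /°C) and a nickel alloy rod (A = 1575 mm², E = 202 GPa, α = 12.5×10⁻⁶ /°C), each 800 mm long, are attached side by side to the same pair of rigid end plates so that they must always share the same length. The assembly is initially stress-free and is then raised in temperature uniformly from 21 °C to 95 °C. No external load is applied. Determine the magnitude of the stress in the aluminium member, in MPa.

Both members must finish at the same length. With the larger α, the aluminium tends to over-expand; the plates restrain it, putting the aluminium in compression and the nickel alloy in tension. With no external load the two internal forces are equal and opposite, magnitude P.
Equating the net (thermal + elastic) strains gives |α₁ − α₂|·ΔT = P·[1/(A₁E₁) + 1/(A₂E₂)].
|α₁ − α₂|·ΔT = 10.1×10⁻⁶ × 74 = 0.0007474.
1/(A₁E₁) + 1/(A₂E₂) = 1/(1600×71×10³) + 1/(1575×202×10³) = 1.195×10⁻⁸ N⁻¹.
P = 0.0007474 / 1.195×10⁻⁸ = 62560 N = 62.56 kN.
σ_{aluminium} = P/A₁ = 62560/1600 = 39.1 MPa, compressive.

σ ≈ 39.1 MPa (compressive)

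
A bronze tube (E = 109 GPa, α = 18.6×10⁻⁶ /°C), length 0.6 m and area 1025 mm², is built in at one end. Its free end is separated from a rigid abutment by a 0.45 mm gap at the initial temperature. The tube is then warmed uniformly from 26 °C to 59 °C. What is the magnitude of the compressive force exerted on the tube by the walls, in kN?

Free thermal elongation = αΔT L = 18.6×10⁻⁶ × 33 × 600 = 0.3683 mm.
This is smaller than the 0.45 mm clearance, so the tube expands freely without reaching the stop — the stress is zero.

P ≈ 0 kN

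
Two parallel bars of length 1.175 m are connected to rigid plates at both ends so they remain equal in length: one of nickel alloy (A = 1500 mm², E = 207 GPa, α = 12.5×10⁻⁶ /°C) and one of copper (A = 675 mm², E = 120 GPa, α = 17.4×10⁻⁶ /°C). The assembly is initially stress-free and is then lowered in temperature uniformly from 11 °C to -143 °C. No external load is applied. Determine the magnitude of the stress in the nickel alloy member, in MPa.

σ ≈ 32.3 MPa (compressive)

The copper has the larger α, so on cooling it would change length more than the nickel alloy if both were free. The rigid plates force a common final length, so the copper is put into tension and the nickel alloy into compression, with equal and opposite forces P (no external load).
Equating the net (thermal + elastic) strains gives |α₁ − α₂|·ΔT = P·[1/(A₁E₁) + 1/(A₂E₂)].
|α₁ − α₂|·ΔT = 4.9×10⁻⁶ × 154 = 0.0007546.
1/(A₁E₁) + 1/(A₂E₂) = 1/(1500×207×10³) + 1/(675×120×10³) = 1.557×10⁻⁸ N⁻¹.
P = 0.0007546 / 1.557×10⁻⁸ = 48480 N = 48.48 kN.
σ_{nickel alloy} = P/A₁ = 48480/1500 = 32.32 MPa, compressive.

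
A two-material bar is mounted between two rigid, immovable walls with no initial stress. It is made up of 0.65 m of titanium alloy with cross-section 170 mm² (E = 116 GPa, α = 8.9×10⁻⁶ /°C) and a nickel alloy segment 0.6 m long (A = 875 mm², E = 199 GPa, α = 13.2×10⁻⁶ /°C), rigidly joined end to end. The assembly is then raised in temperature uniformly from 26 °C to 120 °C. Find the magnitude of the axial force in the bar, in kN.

P ≈ 35.4 kN (compressive)

Free thermal expansion of the whole bar: Σ αᵢΔT Lᵢ = 8.9×10⁻⁶×94×650 + 13.2×10⁻⁶×94×600 = 1.288 mm.
Since the ends are fixed, an axial force P builds up, equal in every segment, with P · Σ Lᵢ/(AᵢEᵢ) = δ_free.
Σ Lᵢ/(AᵢEᵢ) = 650/(170×116×10³) + 600/(875×199×10³) = 3.641×10⁻⁵ mm/N.
P = 1.288 / 3.641×10⁻⁵ = 35380 N = 35.38 kN, compressive.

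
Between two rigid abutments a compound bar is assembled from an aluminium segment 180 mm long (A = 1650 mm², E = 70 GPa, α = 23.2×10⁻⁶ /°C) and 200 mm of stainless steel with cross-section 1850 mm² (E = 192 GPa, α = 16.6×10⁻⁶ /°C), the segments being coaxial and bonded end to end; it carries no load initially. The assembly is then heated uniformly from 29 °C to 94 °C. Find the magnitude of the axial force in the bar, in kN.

P ≈ 230 kN (compressive)

With the walls removed the bar would change length by δ_free = Σ αᵢΔT Lᵢ = 23.2×10⁻⁶×65×180 + 16.6×10⁻⁶×65×200 = 0.4872 mm.
Since the ends are fixed, an axial force P builds up, equal in every segment, with P · Σ Lᵢ/(AᵢEᵢ) = δ_free.
The series flexibility is Σ Lᵢ/(AᵢEᵢ) = 180/(1650×70×10³) + 200/(1850×192×10³) = 2.122×10⁻⁶ mm/N.
Hence P = δ_free / Σ(L/AE) = 0.4872/2.122×10⁻⁶ = 229.7 kN (compressive).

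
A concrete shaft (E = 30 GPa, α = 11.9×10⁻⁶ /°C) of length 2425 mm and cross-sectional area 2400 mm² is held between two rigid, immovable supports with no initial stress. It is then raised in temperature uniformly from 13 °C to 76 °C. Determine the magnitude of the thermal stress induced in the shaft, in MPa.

σ ≈ 22.5 MPa (compressive)

Because both ends are immovable the net strain is zero, and the suppressed thermal strain is αΔT = 11.9×10⁻⁶ × 63 = 749.7×10⁻⁶.
σ = EαΔT = 30×10³ × 11.9×10⁻⁶ × 63 = 22.49 MPa (compressive; the shaft is trying to expand).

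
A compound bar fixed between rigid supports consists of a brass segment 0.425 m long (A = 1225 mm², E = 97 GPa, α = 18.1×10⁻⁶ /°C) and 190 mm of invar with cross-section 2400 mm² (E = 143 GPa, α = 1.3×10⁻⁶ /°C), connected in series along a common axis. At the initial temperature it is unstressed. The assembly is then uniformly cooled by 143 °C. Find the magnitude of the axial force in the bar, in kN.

P ≈ 275 kN (tensile)

If the supports were absent, the total length change would be Σ αᵢΔT Lᵢ = 18.1×10⁻⁶×143×425 + 1.3×10⁻⁶×143×190 = 1.135 mm.
Since the ends are fixed, an axial force P builds up, equal in every segment, with P · Σ Lᵢ/(AᵢEᵢ) = δ_free.
The series flexibility is Σ Lᵢ/(AᵢEᵢ) = 425/(1225×97×10³) + 190/(2400×143×10³) = 4.13×10⁻⁶ mm/N.
So P = 1.135 / 4.13×10⁻⁶ = 274.9 kN, tensile.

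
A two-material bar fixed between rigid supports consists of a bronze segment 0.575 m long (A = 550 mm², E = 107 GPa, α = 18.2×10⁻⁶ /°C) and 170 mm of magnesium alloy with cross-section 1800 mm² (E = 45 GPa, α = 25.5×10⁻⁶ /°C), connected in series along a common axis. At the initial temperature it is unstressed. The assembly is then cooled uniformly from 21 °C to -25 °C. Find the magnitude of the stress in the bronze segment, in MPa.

σ ≈ 104 MPa (tensile)

Free thermal contraction of the whole bar: Σ αᵢΔT Lᵢ = 18.2×10⁻⁶×46×575 + 25.5×10⁻⁶×46×170 = 0.6808 mm.
The rigid supports impose zero overall length change; the single axial force P common to all segments must satisfy P Σ Lᵢ/(AᵢEᵢ) = δ_free.
The series flexibility is Σ Lᵢ/(AᵢEᵢ) = 575/(550×107×10³) + 170/(1800×45×10³) = 1.187×10⁻⁵ mm/N.
So P = 0.6808 / 1.187×10⁻⁵ = 57.36 kN, tensile.
σ_{bronze} = P / A = 57360 / 550 = 104.3 MPa.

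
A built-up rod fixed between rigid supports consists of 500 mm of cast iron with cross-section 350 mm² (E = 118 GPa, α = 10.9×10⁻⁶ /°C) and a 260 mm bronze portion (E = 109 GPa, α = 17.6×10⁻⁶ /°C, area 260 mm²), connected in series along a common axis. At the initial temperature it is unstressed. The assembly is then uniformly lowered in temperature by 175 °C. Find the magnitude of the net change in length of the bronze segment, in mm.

|ΔL| ≈ 0.0444 mm

If the supports were absent, the total length change would be Σ αᵢΔT Lᵢ = 10.9×10⁻⁶×175×500 + 17.6×10⁻⁶×175×260 = 1.755 mm.
The rigid supports impose zero overall length change; the single axial force P common to all segments must satisfy P Σ Lᵢ/(AᵢEᵢ) = δ_free.
Σ Lᵢ/(AᵢEᵢ) = 500/(350×118×10³) + 260/(260×109×10³) = 2.128×10⁻⁵ mm/N.
P = 1.755 / 2.128×10⁻⁵ = 82450 N = 82.45 kN, tensile.
For the bronze segment, free thermal change = 17.6×10⁻⁶×175×260 = 0.8008 mm and elastic change from P = 82450×260/(260×109×10³) = 0.7564 mm; these oppose, so the net change is 0.0444 mm (segment shortens).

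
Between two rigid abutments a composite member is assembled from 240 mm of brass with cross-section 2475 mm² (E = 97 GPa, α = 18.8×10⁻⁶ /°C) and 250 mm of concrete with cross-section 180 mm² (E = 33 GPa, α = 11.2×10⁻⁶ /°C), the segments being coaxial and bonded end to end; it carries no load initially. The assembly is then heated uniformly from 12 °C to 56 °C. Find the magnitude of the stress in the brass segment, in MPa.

σ ≈ 3.02 MPa (compressive)

With the walls removed the bar would change length by δ_free = Σ αᵢΔT Lᵢ = 18.8×10⁻⁶×44×240 + 11.2×10⁻⁶×44×250 = 0.3217 mm.
The rigid supports impose zero overall length change; the single axial force P common to all segments must satisfy P Σ Lᵢ/(AᵢEᵢ) = δ_free.
Σ Lᵢ/(AᵢEᵢ) = 240/(2475×97×10³) + 250/(180×33×10³) = 4.309×10⁻⁵ mm/N.
P = 0.3217 / 4.309×10⁻⁵ = 7467 N = 7.467 kN, compressive.
σ_{brass} = P / A = 7467 / 2475 = 3.017 MPa.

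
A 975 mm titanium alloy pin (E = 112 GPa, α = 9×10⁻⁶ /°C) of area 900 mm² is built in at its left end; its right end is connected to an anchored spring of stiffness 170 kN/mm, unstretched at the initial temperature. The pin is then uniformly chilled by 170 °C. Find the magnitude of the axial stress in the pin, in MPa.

σ ≈ 107 MPa (tensile)

The unrestrained thermal change is αΔT L = 9×10⁻⁶ × 170 × 975 = 1.492 mm.
Let P be the tensile force in the spring. The pin extends elastically by PL/(AE) and the spring stretches by P/k; together these equal δ_free.
So P = δ_free / [L/(AE) + 1/k] = 1.492 / [ 975/(900×112×10³) + 1/(170×10³) ].
P = 1.492 / 1.555×10⁻⁵ = 95900 N.
σ = P/A = 95900/900 = 106.6 MPa.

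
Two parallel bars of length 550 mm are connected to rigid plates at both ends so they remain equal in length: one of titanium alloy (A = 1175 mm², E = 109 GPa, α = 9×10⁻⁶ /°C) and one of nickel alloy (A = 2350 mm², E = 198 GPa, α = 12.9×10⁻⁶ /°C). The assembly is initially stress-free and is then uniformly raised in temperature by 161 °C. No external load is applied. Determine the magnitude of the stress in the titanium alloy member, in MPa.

σ ≈ 53.7 MPa (tensile)

Equilibrium of a rigid end plate with no external load gives equal and opposite internal forces ±P in the two members. Since α_{nickel alloy} > α_{titanium alloy}, heating drives the nickel alloy into compression and the titanium alloy into tension.
Compatibility of the two members (thermal + elastic change equal): (α₁ − α₂)ΔT = P·[1/(A₁E₁) + 1/(A₂E₂)].
|α₁ − α₂|·ΔT = 3.9×10⁻⁶ × 161 = 0.0006279.
1/(A₁E₁) + 1/(A₂E₂) = 1/(1175×109×10³) + 1/(2350×198×10³) = 9.957×10⁻⁹ N⁻¹.
P = 0.0006279 / 9.957×10⁻⁹ = 63060 N = 63.06 kN.
σ_{titanium alloy} = P/A₁ = 63060/1175 = 53.67 MPa, tensile.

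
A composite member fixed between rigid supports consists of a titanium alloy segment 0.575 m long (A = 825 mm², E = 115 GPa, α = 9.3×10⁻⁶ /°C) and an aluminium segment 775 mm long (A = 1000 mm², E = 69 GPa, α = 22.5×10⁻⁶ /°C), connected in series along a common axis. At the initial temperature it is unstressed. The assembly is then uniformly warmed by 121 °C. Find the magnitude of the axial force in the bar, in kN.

P ≈ 159 kN (compressive)

If the supports were absent, the total length change would be Σ αᵢΔT Lᵢ = 9.3×10⁻⁶×121×575 + 22.5×10⁻⁶×121×775 = 2.757 mm.
The walls prevent any net length change, so an axial force P (same in every segment) develops. Compatibility: P · Σ Lᵢ/(AᵢEᵢ) = δ_free.
Σ Lᵢ/(AᵢEᵢ) = 575/(825×115×10³) + 775/(1000×69×10³) = 1.729×10⁻⁵ mm/N.
Hence P = δ_free / Σ(L/AE) = 2.757/1.729×10⁻⁵ = 159.4 kN (compressive).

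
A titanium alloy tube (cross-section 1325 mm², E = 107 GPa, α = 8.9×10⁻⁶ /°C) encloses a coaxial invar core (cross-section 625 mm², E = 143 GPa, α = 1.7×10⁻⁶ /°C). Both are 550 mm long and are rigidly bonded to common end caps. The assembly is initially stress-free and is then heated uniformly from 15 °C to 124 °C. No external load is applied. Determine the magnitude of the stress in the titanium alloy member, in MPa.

σ ≈ 32.5 MPa (compressive)

The titanium alloy has the larger α, so on heating it would change length more than the invar if both were free. The rigid plates force a common final length, so the titanium alloy is put into compression and the invar into tension, with equal and opposite forces P (no external load).
Setting the final lengths equal and cancelling L: (α₁ − α₂)ΔT = P/(A₁E₁) + P/(A₂E₂).
|α₁ − α₂|·ΔT = 7.2×10⁻⁶ × 109 = 0.0007848.
1/(A₁E₁) + 1/(A₂E₂) = 1/(1325×107×10³) + 1/(625×143×10³) = 1.824×10⁻⁸ N⁻¹.
So P = 0.0007848 / 1.824×10⁻⁸ = 43.02 kN.
σ_{titanium alloy} = P/A₁ = 43020/1325 = 32.47 MPa, compressive.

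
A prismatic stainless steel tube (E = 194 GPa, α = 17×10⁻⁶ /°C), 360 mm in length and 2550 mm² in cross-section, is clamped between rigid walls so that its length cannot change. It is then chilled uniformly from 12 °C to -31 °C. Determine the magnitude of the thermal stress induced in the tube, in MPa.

σ ≈ 142 MPa (tensile)

Because both ends are immovable the net strain is zero, and the suppressed thermal strain is αΔT = 17×10⁻⁶ × 43 = 731×10⁻⁶.
Hence σ = E·αΔT = 194×10³ × 731×10⁻⁶ = 141.8 MPa, tensile.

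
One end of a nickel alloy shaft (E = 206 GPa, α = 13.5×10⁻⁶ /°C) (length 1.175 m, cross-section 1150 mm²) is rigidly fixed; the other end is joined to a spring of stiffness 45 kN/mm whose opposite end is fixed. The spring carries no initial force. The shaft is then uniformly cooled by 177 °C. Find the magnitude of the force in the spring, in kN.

P ≈ 103 kN

The unrestrained thermal change is αΔT L = 13.5×10⁻⁶ × 177 × 1175 = 2.808 mm.
With a force P in the spring, the elastic change of the shaft is PL/(AE) and that of the spring is P/k; compatibility requires their sum to equal δ_free.
P [ L/(AE) + 1/k ] = δ_free → P [ 1175/(1150×206×10³) + 1/(45×10³) ] = 2.808.
P = 2.808 / 2.718×10⁻⁵ = 103300 N.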